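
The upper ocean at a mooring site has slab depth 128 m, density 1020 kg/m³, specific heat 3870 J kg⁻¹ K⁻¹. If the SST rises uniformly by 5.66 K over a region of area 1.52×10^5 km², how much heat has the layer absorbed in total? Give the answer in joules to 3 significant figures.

4.35×10^20 J

Areal heat capacity C = ρ c_p D = 1020 × 3870 × 128 = 5.05×10^8 J/(m²·K).
Heat per unit area: q = C ΔT = 5.05×10^8 × 5.66 = 2.86×10^9 J/m².
Total heat: Q = q × A = 2.86×10^9 × (1.52×10^5 × 10⁶ m²) = 4.35×10^20 J.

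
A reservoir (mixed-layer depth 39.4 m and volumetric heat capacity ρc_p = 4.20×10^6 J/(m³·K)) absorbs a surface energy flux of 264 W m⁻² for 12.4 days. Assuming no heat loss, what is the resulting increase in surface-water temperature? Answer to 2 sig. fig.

1.7 K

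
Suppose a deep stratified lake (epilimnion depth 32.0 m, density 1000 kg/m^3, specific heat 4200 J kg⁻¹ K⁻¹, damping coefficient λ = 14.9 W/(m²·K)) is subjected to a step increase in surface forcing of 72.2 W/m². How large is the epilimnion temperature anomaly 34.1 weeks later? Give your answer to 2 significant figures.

4.4 K

Areal heat capacity C = ρ c_p D = 1000 × 4200 × 32.0 = 1.34×10^8 J m⁻² K⁻¹.
τ = C / λ = 1.34×10^8 / 14.9 = 9.02×10^6 s.
Equilibrium anomaly ΔT_eq = F / λ = 72.2 / 14.9 = 4.85 K.
t = 34.1 weeks = 2.06×10^7 s, so t/τ = 2.29.
ΔT(t) = ΔT_eq (1 − e^(−t/τ)) = 4.85 × (1 − e^−2.29) = 4.35 K.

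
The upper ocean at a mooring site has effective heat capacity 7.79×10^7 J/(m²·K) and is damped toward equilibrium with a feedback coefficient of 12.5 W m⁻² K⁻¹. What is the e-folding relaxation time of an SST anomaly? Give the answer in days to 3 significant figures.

72.1 days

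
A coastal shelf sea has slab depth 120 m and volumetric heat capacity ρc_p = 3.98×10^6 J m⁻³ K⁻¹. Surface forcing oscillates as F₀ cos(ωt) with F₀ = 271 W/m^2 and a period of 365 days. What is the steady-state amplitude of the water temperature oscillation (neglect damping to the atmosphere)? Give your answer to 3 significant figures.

Areal heat capacity C = ρc_p × D = 3.98×10^6 × 120 = 4.78×10^8 J m⁻² K⁻¹.
Angular frequency ω = 2π / T = 2π / 3.15×10^7 s = 1.99×10^-7 s⁻¹.
Cω = 4.78×10^8 × 1.99×10^-7 = 95.2 W/(m²·K).
Amplitude A = F₀ / (Cω) = 271 / 95.2 = 2.85 K.

2.85 K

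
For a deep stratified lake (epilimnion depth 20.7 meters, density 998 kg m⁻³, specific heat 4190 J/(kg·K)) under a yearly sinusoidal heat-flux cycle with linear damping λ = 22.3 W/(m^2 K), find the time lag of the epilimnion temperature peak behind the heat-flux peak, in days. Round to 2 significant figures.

Areal heat capacity C = ρ c_p D = 998 × 4190 × 20.7 = 8.66×10^7 J m⁻² K⁻¹.
ω = 2π / 3.15×10^7 s = 1.99×10^-7 s⁻¹.
Phase lag φ = arctan(Cω/λ) = arctan(17.2/22.3) = 0.658 rad.
Time lag = φ / ω = 0.658 / 1.99×10^-7 = 3.30×10^6 s = 38.2 days.

38 days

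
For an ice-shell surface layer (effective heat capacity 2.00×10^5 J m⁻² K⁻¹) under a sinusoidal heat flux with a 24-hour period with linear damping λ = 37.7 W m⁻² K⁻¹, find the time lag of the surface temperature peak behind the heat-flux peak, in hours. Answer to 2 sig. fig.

Areal heat capacity C = 2.00×10^5 J m⁻² K⁻¹ (given).
ω = 2π / 86400 s = 7.27×10^-5 s⁻¹.
Phase lag φ = arctan(Cω/λ) = arctan(14.5/37.7) = 0.368 rad.
Time lag = φ / ω = 0.368 / 7.27×10^-5 = 5060 s = 1.41 hours.

1.4 hours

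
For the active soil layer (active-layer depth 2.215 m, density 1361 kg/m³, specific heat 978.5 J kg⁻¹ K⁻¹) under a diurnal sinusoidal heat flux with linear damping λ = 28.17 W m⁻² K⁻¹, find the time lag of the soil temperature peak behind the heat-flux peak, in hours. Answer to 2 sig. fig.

Areal heat capacity C = ρ c_p D = 1361 × 978.5 × 2.215 = 2.95×10^6 J/(m²·K).
ω = 2π / 86400 s = 7.27×10^-5 s⁻¹.
Phase lag φ = arctan(Cω/λ) = arctan(215/28.17) = 1.44 rad.
Time lag = φ / ω = 1.44 / 7.27×10^-5 = 19800 s = 5.50 hours.

5.5 hours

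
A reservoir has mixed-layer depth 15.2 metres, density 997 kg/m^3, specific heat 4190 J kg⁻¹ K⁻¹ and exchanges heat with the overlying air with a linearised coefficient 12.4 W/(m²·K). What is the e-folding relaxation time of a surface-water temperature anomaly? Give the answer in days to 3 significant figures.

59.3 days

Areal heat capacity C = ρ c_p D = 997 × 4190 × 15.2 = 6.35×10^7 J/(m²·K).
Relaxation time τ = C / λ = 6.35×10^7 / 12.4 = 5.12×10^6 s.
In days: 5.12×10^6 s / (86400 s/day) = 59.3 days.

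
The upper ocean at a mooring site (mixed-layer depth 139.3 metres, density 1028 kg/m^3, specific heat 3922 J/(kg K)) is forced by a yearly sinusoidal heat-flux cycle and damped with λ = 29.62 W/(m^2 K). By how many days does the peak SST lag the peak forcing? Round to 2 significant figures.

Areal heat capacity C = ρ c_p D = 1028 × 3922 × 139.3 = 5.62×10^8 J m⁻² K⁻¹.
ω = 2π / 3.15×10^7 s = 1.99×10^-7 s⁻¹.
Phase lag φ = arctan(Cω/λ) = arctan(112/29.62) = 1.31 rad.
Time lag = φ / ω = 1.31 / 1.99×10^-7 = 6.59×10^6 s = 76.2 days.

76 days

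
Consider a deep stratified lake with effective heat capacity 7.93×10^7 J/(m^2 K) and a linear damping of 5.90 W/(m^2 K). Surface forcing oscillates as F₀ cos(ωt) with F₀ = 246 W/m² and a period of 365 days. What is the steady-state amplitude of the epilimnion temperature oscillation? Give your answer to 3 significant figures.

14.6 K

Areal heat capacity C = 7.93×10^7 J/(m^2 K) (given).
Angular frequency ω = 2π / T = 2π / 3.15×10^7 s = 1.99×10^-7 s⁻¹.
√((Cω)² + λ²) = √((15.8)² + 5.90²) = 16.9 W/(m²·K).
Amplitude A = F₀ / √((Cω)²+λ²) = 246 / 16.9 = 14.6 K.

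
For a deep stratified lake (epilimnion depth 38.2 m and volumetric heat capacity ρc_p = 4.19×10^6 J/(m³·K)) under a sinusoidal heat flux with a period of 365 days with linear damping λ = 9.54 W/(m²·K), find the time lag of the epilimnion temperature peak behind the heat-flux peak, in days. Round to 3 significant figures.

74.4 days

Areal heat capacity C = ρc_p × D = 4.19×10^6 × 38.2 = 1.60×10^8 J m⁻² K⁻¹.
ω = 2π / 3.15×10^7 s = 1.99×10^-7 s⁻¹.
Phase lag φ = arctan(Cω/λ) = arctan(31.9/9.54) = 1.28 rad.
Time lag = φ / ω = 1.28 / 1.99×10^-7 = 6.43×10^6 s = 74.4 days.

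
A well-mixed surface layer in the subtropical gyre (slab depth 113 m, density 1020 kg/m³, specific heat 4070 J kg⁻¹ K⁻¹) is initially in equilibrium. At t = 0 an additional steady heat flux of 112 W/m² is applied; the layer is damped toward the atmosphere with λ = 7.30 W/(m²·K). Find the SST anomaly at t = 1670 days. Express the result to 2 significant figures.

Areal heat capacity C = ρ c_p D = 1020 × 4070 × 113 = 4.69×10^8 J/(m^2 K).
τ = C / λ = 4.69×10^8 / 7.30 = 6.43×10^7 s.
Equilibrium anomaly ΔT_eq = F / λ = 112 / 7.30 = 15.3 K.
t = 1670 days = 1.44×10^8 s, so t/τ = 2.25.
ΔT(t) = ΔT_eq (1 − e^(−t/τ)) = 15.3 × (1 − e^−2.25) = 13.7 K.

14 K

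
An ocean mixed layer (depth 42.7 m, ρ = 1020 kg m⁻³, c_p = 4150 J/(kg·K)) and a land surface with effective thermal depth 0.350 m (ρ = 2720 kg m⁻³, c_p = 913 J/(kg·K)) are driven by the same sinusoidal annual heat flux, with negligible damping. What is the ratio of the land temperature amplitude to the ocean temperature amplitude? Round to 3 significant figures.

208

C_ocean = 1020 × 4150 × 42.7 = 1.81×10^8 J/(m²·K).
C_land = 2720 × 913 × 0.350 = 8.69×10^5 J/(m²·K).
Undamped amplitude ∝ 1/C, so A_land/A_ocean = C_ocean/C_land = 208.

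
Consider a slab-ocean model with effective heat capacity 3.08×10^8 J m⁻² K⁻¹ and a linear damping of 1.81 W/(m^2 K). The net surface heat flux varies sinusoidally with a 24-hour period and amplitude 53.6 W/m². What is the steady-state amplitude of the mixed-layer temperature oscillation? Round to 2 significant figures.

0.0024 K

Areal heat capacity C = 3.08×10^8 J m⁻² K⁻¹ (given).
Angular frequency ω = 2π / T = 2π / 86400 s = 7.27×10^-5 s⁻¹.
√((Cω)² + λ²) = √((22400)² + 1.81²) = 22400 W/(m²·K).
Amplitude A = F₀ / √((Cω)²+λ²) = 53.6 / 22400 = 0.00239 K.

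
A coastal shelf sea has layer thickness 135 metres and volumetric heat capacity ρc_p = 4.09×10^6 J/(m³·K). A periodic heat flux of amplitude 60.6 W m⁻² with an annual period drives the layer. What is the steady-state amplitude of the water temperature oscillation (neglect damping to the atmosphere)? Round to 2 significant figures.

0.55 K

Areal heat capacity C = ρc_p × D = 4.09×10^6 × 135 = 5.52×10^8 J/(m²·K).
Angular frequency ω = 2π / T = 2π / 3.15×10^7 s = 1.99×10^-7 s⁻¹.
Cω = 5.52×10^8 × 1.99×10^-7 = 110 W/(m²·K).
Amplitude A = F₀ / (Cω) = 60.6 / 110 = 0.551 K.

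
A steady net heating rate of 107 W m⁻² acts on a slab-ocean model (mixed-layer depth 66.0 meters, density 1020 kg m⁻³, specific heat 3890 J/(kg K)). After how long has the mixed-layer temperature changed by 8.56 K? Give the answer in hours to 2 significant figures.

5800 hours

Areal heat capacity C = ρ c_p D = 1020 × 3890 × 66.0 = 2.62×10^8 J/(m^2 K).
Time required: Δt = C ΔT / F = 2.62×10^8 × 8.56 / 107 = 2.09×10^7 s.
In hours: 2.09×10^7 s / (3600 s/hour) = 5820 hours.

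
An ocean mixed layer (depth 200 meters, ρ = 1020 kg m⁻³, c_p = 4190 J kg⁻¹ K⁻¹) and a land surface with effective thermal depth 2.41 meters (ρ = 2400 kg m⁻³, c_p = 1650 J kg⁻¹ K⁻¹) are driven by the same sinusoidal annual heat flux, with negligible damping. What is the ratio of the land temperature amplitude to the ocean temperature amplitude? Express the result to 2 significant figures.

C_ocean = 1020 × 4190 × 200 = 8.55×10^8 J/(m²·K).
C_land = 2400 × 1650 × 2.41 = 9.54×10^6 J/(m²·K).
Undamped amplitude ∝ 1/C, so A_land/A_ocean = C_ocean/C_land = 89.6.

90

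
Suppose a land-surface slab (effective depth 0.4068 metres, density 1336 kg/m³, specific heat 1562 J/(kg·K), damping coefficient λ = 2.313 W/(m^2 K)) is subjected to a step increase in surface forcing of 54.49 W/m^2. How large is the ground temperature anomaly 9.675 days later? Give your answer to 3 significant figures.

21.1 K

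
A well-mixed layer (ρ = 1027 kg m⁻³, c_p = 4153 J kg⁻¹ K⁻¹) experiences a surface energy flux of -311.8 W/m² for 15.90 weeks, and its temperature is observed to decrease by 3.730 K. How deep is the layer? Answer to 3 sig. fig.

Heat input Q = F Δt = -311.8 × 9.62×10^6 s = -3.00×10^9 J/m².
Required areal heat capacity C = Q / ΔT = 8.04×10^8 J/(m²·K).
Depth D = C / (ρ c_p) = 8.04×10^8 / (1027 × 4153) = 188 m.

188 m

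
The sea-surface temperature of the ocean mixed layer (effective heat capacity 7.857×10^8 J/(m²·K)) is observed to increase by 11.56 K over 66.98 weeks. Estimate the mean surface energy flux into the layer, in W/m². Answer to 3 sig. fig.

Areal heat capacity C = 7.857×10^8 J/(m²·K) (given).
Required heat per unit area: Q = C ΔT = 7.86×10^8 × 11.56 = 9.08×10^9 J/m².
Flux F = Q / Δt = 9.08×10^9 / 4.05×10^7 s = 224 W/m².

224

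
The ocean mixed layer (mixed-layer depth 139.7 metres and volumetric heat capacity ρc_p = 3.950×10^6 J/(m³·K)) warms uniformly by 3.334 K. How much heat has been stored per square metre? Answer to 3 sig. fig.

1.84×10^9

Areal heat capacity C = ρc_p × D = 3.950×10^6 × 139.7 = 5.52×10^8 J/(m²·K).
ΔQ = C ΔT = 5.52×10^8 × 3.334 = 1.84×10^9 J/m².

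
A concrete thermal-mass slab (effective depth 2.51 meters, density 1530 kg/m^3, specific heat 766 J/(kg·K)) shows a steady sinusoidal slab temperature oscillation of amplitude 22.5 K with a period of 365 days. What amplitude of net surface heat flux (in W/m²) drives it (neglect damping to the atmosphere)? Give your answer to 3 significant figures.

Areal heat capacity C = ρ c_p D = 1530 × 766 × 2.51 = 2.94×10^6 J/(m²·K).
ω = 2π / 3.15×10^7 s = 1.99×10^-7 s⁻¹.
Cω = 2.94×10^6 × 1.99×10^-7 = 0.586 W/(m²·K).
F₀ = A × Cω = 22.5 × 0.586 = 13.2 W/m².

13.2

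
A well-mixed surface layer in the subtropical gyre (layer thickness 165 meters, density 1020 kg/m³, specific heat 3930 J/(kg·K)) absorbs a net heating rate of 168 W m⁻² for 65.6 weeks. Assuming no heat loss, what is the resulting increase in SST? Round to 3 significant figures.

10.1 K

Areal heat capacity C = ρ c_p D = 1020 × 3930 × 165 = 6.61×10^8 J/(m²·K).
Net heat input Q = F Δt = 168 × (65.6 weeks × 6.048×10^5 s/week) = 6.67×10^9 J/m².
ΔT = Q / C = 6.67×10^9 / 6.61×10^8 = 10.1 K.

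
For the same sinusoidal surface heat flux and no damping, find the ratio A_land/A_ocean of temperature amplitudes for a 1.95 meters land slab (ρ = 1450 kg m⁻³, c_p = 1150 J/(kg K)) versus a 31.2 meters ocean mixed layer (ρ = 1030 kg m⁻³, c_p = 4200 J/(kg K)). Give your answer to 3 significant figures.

C_ocean = 1030 × 4200 × 31.2 = 1.35×10^8 J/(m²·K).
C_land = 1450 × 1150 × 1.95 = 3.25×10^6 J/(m²·K).
Undamped amplitude ∝ 1/C, so A_land/A_ocean = C_ocean/C_land = 41.5.

41.5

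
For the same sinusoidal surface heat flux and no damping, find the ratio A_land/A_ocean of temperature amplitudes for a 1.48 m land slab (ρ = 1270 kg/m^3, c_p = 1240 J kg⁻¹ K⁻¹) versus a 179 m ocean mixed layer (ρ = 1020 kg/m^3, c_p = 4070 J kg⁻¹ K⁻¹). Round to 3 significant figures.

C_ocean = 1020 × 4070 × 179 = 7.43×10^8 J/(m²·K).
C_land = 1270 × 1240 × 1.48 = 2.33×10^6 J/(m²·K).
Undamped amplitude ∝ 1/C, so A_land/A_ocean = C_ocean/C_land = 319.

319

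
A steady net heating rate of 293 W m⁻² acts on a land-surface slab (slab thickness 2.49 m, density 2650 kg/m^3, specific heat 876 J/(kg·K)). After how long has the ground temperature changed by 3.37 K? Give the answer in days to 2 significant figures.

0.77 days

Areal heat capacity C = ρ c_p D = 2650 × 876 × 2.49 = 5.78×10^6 J m⁻² K⁻¹.
Time required: Δt = C ΔT / F = 5.78×10^6 × 3.37 / 293 = 66500 s.
In days: 66500 s / (86400 s/day) = 0.769 days.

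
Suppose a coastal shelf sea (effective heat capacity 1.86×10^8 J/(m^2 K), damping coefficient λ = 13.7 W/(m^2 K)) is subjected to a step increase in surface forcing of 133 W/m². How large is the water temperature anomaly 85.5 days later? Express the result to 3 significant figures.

4.07 K

Areal heat capacity C = 1.86×10^8 J/(m^2 K) (given).
τ = C / λ = 1.86×10^8 / 13.7 = 1.36×10^7 s.
Equilibrium anomaly ΔT_eq = F / λ = 133 / 13.7 = 9.71 K.
t = 85.5 days = 7.39×10^6 s, so t/τ = 0.544.
ΔT(t) = ΔT_eq (1 − e^(−t/τ)) = 9.71 × (1 − e^−0.544) = 4.07 K.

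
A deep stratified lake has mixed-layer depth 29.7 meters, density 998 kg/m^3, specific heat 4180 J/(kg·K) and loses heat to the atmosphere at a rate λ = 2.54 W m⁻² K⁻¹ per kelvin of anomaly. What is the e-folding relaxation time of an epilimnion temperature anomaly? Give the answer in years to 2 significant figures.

Areal heat capacity C = ρ c_p D = 998 × 4180 × 29.7 = 1.24×10^8 J/(m²·K).
Relaxation time τ = C / λ = 1.24×10^8 / 2.54 = 4.88×10^7 s.
In years: 4.88×10^7 s / (3.156×10^7 s/year) = 1.55 years.

1.5 years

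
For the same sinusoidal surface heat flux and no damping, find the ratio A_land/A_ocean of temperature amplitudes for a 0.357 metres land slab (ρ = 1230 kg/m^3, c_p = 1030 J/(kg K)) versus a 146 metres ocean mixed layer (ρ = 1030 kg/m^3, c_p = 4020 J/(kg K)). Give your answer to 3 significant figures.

C_ocean = 1030 × 4020 × 146 = 6.05×10^8 J/(m²·K).
C_land = 1230 × 1030 × 0.357 = 4.52×10^5 J/(m²·K).
Undamped amplitude ∝ 1/C, so A_land/A_ocean = C_ocean/C_land = 1340.

1340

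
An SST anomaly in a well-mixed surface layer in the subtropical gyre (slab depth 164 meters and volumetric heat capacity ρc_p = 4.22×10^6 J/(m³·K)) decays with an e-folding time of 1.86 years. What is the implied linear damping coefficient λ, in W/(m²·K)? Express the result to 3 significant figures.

Areal heat capacity C = ρc_p × D = 4.22×10^6 × 164 = 6.92×10^8 J m⁻² K⁻¹.
τ = 1.86 years = 5.87×10^7 s.
λ = C / τ = 6.92×10^8 / 5.87×10^7 = 11.8 W/(m²·K).

11.8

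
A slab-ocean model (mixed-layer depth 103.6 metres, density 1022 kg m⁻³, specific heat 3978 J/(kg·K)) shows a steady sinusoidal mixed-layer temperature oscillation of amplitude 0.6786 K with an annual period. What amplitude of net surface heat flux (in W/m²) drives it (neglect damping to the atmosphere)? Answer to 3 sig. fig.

56.9

Areal heat capacity C = ρ c_p D = 1022 × 3978 × 103.6 = 4.21×10^8 J/(m²·K).
ω = 2π / 3.15×10^7 s = 1.99×10^-7 s⁻¹.
Cω = 4.21×10^8 × 1.99×10^-7 = 83.9 W/(m²·K).
F₀ = A × Cω = 0.6786 × 83.9 = 56.9 W/m².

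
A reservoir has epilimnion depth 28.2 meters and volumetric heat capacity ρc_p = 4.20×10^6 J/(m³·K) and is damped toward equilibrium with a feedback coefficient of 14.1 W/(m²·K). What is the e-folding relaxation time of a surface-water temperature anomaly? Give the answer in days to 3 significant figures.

97.2 days

Areal heat capacity C = ρc_p × D = 4.20×10^6 × 28.2 = 1.18×10^8 J m⁻² K⁻¹.
Relaxation time τ = C / λ = 1.18×10^8 / 14.1 = 8.40×10^6 s.
In days: 8.40×10^6 s / (86400 s/day) = 97.2 days.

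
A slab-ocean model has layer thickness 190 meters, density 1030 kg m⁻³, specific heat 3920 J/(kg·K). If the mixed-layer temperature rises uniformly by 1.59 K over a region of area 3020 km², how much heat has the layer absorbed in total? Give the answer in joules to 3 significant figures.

3.68×10^18 J

Areal heat capacity C = ρ c_p D = 1030 × 3920 × 190 = 7.67×10^8 J m⁻² K⁻¹.
Heat per unit area: q = C ΔT = 7.67×10^8 × 1.59 = 1.22×10^9 J/m².
Total heat: Q = q × A = 1.22×10^9 × (3020 × 10⁶ m²) = 3.68×10^18 J.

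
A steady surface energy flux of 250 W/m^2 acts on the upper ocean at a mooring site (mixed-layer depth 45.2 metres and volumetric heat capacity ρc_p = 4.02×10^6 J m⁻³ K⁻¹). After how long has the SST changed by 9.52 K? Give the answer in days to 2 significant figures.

80 days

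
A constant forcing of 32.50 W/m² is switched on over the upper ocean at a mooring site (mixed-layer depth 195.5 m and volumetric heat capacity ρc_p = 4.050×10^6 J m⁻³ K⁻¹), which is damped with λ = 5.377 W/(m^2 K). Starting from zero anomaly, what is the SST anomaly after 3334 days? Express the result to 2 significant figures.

5.2 K

Areal heat capacity C = ρc_p × D = 4.050×10^6 × 195.5 = 7.92×10^8 J/(m^2 K).
τ = C / λ = 7.92×10^8 / 5.377 = 1.47×10^8 s.
Equilibrium anomaly ΔT_eq = F / λ = 32.50 / 5.377 = 6.04 K.
t = 3334 days = 2.88×10^8 s, so t/τ = 1.96.
ΔT(t) = ΔT_eq (1 − e^(−t/τ)) = 6.04 × (1 − e^−1.96) = 5.19 K.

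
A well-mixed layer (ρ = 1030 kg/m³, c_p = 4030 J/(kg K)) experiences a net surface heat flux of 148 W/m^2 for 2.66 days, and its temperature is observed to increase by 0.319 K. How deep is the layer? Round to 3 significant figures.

Heat input Q = F Δt = 148 × 2.30×10^5 s = 3.40×10^7 J/m².
Required areal heat capacity C = Q / ΔT = 1.07×10^8 J/(m²·K).
Depth D = C / (ρ c_p) = 1.07×10^8 / (1030 × 4030) = 25.7 m.

25.7 m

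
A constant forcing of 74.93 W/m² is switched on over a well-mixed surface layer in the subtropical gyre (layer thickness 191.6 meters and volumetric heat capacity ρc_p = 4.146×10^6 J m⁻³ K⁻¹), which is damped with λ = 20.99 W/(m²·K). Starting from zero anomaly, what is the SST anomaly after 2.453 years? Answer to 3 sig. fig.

3.11 K

Areal heat capacity C = ρc_p × D = 4.146×10^6 × 191.6 = 7.94×10^8 J/(m²·K).
τ = C / λ = 7.94×10^8 / 20.99 = 3.78×10^7 s.
Equilibrium anomaly ΔT_eq = F / λ = 74.93 / 20.99 = 3.57 K.
t = 2.453 years = 7.74×10^7 s, so t/τ = 2.05.
ΔT(t) = ΔT_eq (1 − e^(−t/τ)) = 3.57 × (1 − e^−2.05) = 3.11 K.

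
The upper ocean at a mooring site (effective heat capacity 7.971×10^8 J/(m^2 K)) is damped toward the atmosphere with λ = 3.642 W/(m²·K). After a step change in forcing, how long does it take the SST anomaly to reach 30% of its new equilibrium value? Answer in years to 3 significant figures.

2.47 years

Areal heat capacity C = 7.971×10^8 J/(m^2 K) (given).
τ = C / λ = 7.97×10^8 / 3.642 = 2.19×10^8 s.
Fraction reached: 1 − e^(−t/τ) = 0.30 ⇒ t = −τ ln(1 − 0.30) = τ × 0.357.
t = 7.81×10^7 s = 2.47 years.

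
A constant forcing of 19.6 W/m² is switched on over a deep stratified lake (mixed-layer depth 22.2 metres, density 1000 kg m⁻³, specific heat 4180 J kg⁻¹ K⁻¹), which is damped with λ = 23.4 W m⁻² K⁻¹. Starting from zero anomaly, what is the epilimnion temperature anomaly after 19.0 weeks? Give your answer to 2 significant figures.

Areal heat capacity C = ρ c_p D = 1000 × 4180 × 22.2 = 9.28×10^7 J/(m^2 K).
τ = C / λ = 9.28×10^7 / 23.4 = 3.97×10^6 s.
Equilibrium anomaly ΔT_eq = F / λ = 19.6 / 23.4 = 0.838 K.
t = 19.0 weeks = 1.15×10^7 s, so t/τ = 2.90.
ΔT(t) = ΔT_eq (1 − e^(−t/τ)) = 0.838 × (1 − e^−2.90) = 0.791 K.

0.79 K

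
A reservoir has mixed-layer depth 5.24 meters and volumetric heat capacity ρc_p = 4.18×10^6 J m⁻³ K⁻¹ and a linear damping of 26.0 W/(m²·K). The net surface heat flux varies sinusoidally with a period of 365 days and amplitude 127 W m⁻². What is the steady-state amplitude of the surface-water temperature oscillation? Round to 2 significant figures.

4.8 K

Areal heat capacity C = ρc_p × D = 4.18×10^6 × 5.24 = 2.19×10^7 J m⁻² K⁻¹.
Angular frequency ω = 2π / T = 2π / 3.15×10^7 s = 1.99×10^-7 s⁻¹.
√((Cω)² + λ²) = √((4.36)² + 26.0²) = 26.4 W/(m²·K).
Amplitude A = F₀ / √((Cω)²+λ²) = 127 / 26.4 = 4.82 K.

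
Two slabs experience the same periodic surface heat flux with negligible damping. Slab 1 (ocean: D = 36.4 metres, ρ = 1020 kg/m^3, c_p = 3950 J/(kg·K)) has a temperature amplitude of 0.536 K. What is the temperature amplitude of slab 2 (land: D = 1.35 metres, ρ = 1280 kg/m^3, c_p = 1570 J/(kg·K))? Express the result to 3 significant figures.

C_ocean = 1.47×10^8 J/(m²·K); C_land = 2.71×10^6 J/(m²·K).
A ∝ 1/C ⇒ A_land = A_ocean × C_ocean/C_land = 0.536 × 54.1 = 29.0 K.

29.0 K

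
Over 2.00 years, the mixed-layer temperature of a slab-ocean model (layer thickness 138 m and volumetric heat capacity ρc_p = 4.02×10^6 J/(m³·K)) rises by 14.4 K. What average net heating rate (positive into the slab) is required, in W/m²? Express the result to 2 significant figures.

130

Areal heat capacity C = ρc_p × D = 4.02×10^6 × 138 = 5.55×10^8 J/(m^2 K).
Required heat per unit area: Q = C ΔT = 5.55×10^8 × 14.4 = 7.99×10^9 J/m².
Flux F = Q / Δt = 7.99×10^9 / 6.31×10^7 s = 127 W/m².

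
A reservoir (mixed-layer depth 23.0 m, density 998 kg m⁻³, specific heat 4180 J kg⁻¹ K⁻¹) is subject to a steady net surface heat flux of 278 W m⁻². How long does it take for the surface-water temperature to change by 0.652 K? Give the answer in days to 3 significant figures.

2.60 days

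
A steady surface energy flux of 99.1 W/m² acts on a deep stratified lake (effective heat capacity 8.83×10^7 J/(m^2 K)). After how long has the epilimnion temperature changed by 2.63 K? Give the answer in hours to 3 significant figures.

651 hours

Areal heat capacity C = 8.83×10^7 J/(m^2 K) (given).
Time required: Δt = C ΔT / F = 8.83×10^7 × 2.63 / 99.1 = 2.34×10^6 s.
In hours: 2.34×10^6 s / (3600 s/hour) = 651 hours.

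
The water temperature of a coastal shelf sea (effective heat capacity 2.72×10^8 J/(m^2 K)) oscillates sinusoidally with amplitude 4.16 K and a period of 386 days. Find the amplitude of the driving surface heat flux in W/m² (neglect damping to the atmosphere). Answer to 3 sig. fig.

213

Areal heat capacity C = 2.72×10^8 J/(m^2 K) (given).
ω = 2π / 3.34×10^7 s = 1.88×10^-7 s⁻¹.
Cω = 2.72×10^8 × 1.88×10^-7 = 51.2 W/(m²·K).
F₀ = A × Cω = 4.16 × 51.2 = 213 W/m².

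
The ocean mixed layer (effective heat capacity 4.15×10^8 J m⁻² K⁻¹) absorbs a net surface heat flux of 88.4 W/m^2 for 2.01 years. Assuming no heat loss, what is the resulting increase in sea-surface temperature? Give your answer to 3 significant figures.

13.5 K

Areal heat capacity C = 4.15×10^8 J m⁻² K⁻¹ (given).
Net heat input Q = F Δt = 88.4 × (2.01 years × 3.156×10^7 s/year) = 5.61×10^9 J/m².
ΔT = Q / C = 5.61×10^9 / 4.15×10^8 = 13.5 K.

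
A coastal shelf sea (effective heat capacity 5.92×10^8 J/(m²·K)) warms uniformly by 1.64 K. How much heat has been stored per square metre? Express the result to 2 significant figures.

Areal heat capacity C = 5.92×10^8 J/(m²·K) (given).
ΔQ = C ΔT = 5.92×10^8 × 1.64 = 9.71×10^8 J/m².

9.7×10^8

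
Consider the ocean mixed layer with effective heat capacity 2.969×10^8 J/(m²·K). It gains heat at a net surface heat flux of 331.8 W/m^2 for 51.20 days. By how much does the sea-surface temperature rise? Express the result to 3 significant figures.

4.94 K

Areal heat capacity C = 2.969×10^8 J/(m²·K) (given).
Net heat input Q = F Δt = 331.8 × (51.20 days × 86400 s/day) = 1.47×10^9 J/m².
ΔT = Q / C = 1.47×10^9 / 2.97×10^8 = 4.94 K.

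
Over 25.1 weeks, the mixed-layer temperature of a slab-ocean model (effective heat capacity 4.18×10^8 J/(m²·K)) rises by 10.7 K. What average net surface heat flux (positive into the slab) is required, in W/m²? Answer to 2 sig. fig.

290

Areal heat capacity C = 4.18×10^8 J/(m²·K) (given).
Required heat per unit area: Q = C ΔT = 4.18×10^8 × 10.7 = 4.47×10^9 J/m².
Flux F = Q / Δt = 4.47×10^9 / 1.52×10^7 s = 295 W/m².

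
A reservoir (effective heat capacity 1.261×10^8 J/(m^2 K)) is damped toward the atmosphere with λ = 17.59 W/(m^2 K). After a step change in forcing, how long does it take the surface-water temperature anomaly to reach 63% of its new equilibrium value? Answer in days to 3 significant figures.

Areal heat capacity C = 1.261×10^8 J/(m^2 K) (given).
τ = C / λ = 1.26×10^8 / 17.59 = 7.17×10^6 s.
Fraction reached: 1 − e^(−t/τ) = 0.63 ⇒ t = −τ ln(1 − 0.63) = τ × 0.994.
t = 7.13×10^6 s = 82.5 days.

82.5 days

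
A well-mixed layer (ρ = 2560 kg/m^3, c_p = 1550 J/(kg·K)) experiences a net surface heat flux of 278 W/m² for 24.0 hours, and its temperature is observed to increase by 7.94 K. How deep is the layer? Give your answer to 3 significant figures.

Heat input Q = F Δt = 278 × 86400 s = 2.40×10^7 J/m².
Required areal heat capacity C = Q / ΔT = 3.03×10^6 J/(m²·K).
Depth D = C / (ρ c_p) = 3.03×10^6 / (2560 × 1550) = 0.762 m.

0.762 m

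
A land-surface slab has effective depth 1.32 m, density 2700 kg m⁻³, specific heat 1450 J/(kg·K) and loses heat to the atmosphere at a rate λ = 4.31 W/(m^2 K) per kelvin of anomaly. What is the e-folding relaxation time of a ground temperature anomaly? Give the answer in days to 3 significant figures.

Areal heat capacity C = ρ c_p D = 2700 × 1450 × 1.32 = 5.17×10^6 J/(m^2 K).
Relaxation time τ = C / λ = 5.17×10^6 / 4.31 = 1.20×10^6 s.
In days: 1.20×10^6 s / (86400 s/day) = 13.9 days.

13.9 days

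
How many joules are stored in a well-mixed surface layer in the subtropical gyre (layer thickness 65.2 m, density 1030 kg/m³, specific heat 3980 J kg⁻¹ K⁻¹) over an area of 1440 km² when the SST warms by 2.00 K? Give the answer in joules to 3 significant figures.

Areal heat capacity C = ρ c_p D = 1030 × 3980 × 65.2 = 2.67×10^8 J m⁻² K⁻¹.
Heat per unit area: q = C ΔT = 2.67×10^8 × 2.00 = 5.35×10^8 J/m².
Total heat: Q = q × A = 5.35×10^8 × (1440 × 10⁶ m²) = 7.70×10^17 J.

7.70×10^17 J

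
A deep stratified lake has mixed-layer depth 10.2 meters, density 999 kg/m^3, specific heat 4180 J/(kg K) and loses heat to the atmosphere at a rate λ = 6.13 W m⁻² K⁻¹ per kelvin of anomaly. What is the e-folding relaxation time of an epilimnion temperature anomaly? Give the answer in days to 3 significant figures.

Areal heat capacity C = ρ c_p D = 999 × 4180 × 10.2 = 4.26×10^7 J/(m²·K).
Relaxation time τ = C / λ = 4.26×10^7 / 6.13 = 6.95×10^6 s.
In days: 6.95×10^6 s / (86400 s/day) = 80.4 days.

80.4 days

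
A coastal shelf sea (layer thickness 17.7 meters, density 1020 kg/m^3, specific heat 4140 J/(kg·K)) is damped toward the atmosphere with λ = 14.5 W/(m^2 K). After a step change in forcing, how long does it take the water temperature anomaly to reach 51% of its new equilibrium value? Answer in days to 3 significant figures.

42.6 days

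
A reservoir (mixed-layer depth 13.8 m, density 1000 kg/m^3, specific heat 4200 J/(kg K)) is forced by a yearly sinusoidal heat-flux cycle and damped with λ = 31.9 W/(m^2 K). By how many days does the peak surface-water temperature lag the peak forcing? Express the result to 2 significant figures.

Areal heat capacity C = ρ c_p D = 1000 × 4200 × 13.8 = 5.80×10^7 J/(m^2 K).
ω = 2π / 3.15×10^7 s = 1.99×10^-7 s⁻¹.
Phase lag φ = arctan(Cω/λ) = arctan(11.5/31.9) = 0.347 rad.
Time lag = φ / ω = 0.347 / 1.99×10^-7 = 1.74×10^6 s = 20.2 days.

20 days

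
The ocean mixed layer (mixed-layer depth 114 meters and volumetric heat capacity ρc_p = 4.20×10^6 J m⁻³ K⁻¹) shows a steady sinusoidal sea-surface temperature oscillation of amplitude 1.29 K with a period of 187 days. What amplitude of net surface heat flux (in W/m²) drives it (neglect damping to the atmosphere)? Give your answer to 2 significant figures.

Areal heat capacity C = ρc_p × D = 4.20×10^6 × 114 = 4.79×10^8 J/(m^2 K).
ω = 2π / 1.62×10^7 s = 3.89×10^-7 s⁻¹.
Cω = 4.79×10^8 × 3.89×10^-7 = 186 W/(m²·K).
F₀ = A × Cω = 1.29 × 186 = 240 W/m².

240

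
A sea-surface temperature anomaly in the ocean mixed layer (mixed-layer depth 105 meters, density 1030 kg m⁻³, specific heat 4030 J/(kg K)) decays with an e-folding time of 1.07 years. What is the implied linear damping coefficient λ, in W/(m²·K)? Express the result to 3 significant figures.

12.9

Areal heat capacity C = ρ c_p D = 1030 × 4030 × 105 = 4.36×10^8 J/(m^2 K).
τ = 1.07 years = 3.38×10^7 s.
λ = C / τ = 4.36×10^8 / 3.38×10^7 = 12.9 W/(m²·K).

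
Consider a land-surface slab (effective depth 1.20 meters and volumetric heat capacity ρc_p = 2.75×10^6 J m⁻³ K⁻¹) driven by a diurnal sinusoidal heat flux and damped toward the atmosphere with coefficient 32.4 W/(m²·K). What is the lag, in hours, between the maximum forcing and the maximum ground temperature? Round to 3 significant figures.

Areal heat capacity C = ρc_p × D = 2.75×10^6 × 1.20 = 3.30×10^6 J/(m^2 K).
ω = 2π / 86400 s = 7.27×10^-5 s⁻¹.
Phase lag φ = arctan(Cω/λ) = arctan(240/32.4) = 1.44 rad.
Time lag = φ / ω = 1.44 / 7.27×10^-5 = 19800 s = 5.49 hours.

5.49 hours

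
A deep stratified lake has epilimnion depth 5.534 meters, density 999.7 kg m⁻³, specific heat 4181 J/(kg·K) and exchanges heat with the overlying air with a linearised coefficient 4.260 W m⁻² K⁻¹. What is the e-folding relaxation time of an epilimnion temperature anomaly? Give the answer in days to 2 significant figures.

Areal heat capacity C = ρ c_p D = 999.7 × 4181 × 5.534 = 2.31×10^7 J m⁻² K⁻¹.
Relaxation time τ = C / λ = 2.31×10^7 / 4.260 = 5.43×10^6 s.
In days: 5.43×10^6 s / (86400 s/day) = 62.8 days.

63 days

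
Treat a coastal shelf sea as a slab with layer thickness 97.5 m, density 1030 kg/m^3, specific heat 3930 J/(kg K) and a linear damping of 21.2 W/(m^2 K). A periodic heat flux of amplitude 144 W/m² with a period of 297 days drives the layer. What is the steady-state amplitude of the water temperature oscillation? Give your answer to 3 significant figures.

1.46 K

Areal heat capacity C = ρ c_p D = 1030 × 3930 × 97.5 = 3.95×10^8 J/(m^2 K).
Angular frequency ω = 2π / T = 2π / 2.57×10^7 s = 2.45×10^-7 s⁻¹.
√((Cω)² + λ²) = √((96.6)² + 21.2²) = 98.9 W/(m²·K).
Amplitude A = F₀ / √((Cω)²+λ²) = 144 / 98.9 = 1.46 K.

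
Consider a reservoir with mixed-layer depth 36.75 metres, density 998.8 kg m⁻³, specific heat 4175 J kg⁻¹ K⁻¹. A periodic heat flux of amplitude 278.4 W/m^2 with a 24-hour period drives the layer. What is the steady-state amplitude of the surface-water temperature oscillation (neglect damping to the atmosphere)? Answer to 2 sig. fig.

Areal heat capacity C = ρ c_p D = 998.8 × 4175 × 36.75 = 1.53×10^8 J/(m²·K).
Angular frequency ω = 2π / T = 2π / 86400 s = 7.27×10^-5 s⁻¹.
Cω = 1.53×10^8 × 7.27×10^-5 = 11100 W/(m²·K).
Amplitude A = F₀ / (Cω) = 278.4 / 11100 = 0.0250 K.

0.025 K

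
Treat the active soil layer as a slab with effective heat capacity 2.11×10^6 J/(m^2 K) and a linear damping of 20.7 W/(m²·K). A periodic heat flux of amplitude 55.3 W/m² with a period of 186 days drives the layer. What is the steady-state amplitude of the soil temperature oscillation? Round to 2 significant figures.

2.7 K

Areal heat capacity C = 2.11×10^6 J/(m^2 K) (given).
Angular frequency ω = 2π / T = 2π / 1.61×10^7 s = 3.91×10^-7 s⁻¹.
√((Cω)² + λ²) = √((0.825)² + 20.7²) = 20.7 W/(m²·K).
Amplitude A = F₀ / √((Cω)²+λ²) = 55.3 / 20.7 = 2.67 K.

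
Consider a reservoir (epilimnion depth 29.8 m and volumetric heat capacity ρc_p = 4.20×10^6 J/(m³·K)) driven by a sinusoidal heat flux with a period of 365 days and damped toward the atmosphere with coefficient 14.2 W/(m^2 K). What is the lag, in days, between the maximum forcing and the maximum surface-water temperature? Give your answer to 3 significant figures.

61.2 days

Areal heat capacity C = ρc_p × D = 4.20×10^6 × 29.8 = 1.25×10^8 J/(m^2 K).
ω = 2π / 3.15×10^7 s = 1.99×10^-7 s⁻¹.
Phase lag φ = arctan(Cω/λ) = arctan(24.9/14.2) = 1.05 rad.
Time lag = φ / ω = 1.05 / 1.99×10^-7 = 5.29×10^6 s = 61.2 days.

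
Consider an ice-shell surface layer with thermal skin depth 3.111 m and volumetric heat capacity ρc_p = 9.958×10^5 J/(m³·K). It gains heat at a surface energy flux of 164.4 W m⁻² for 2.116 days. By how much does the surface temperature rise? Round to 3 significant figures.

9.70 K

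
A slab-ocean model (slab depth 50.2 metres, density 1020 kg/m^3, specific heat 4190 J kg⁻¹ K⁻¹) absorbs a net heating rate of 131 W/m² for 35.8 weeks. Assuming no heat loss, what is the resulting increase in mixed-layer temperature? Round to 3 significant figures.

Areal heat capacity C = ρ c_p D = 1020 × 4190 × 50.2 = 2.15×10^8 J/(m²·K).
Net heat input Q = F Δt = 131 × (35.8 weeks × 6.048×10^5 s/week) = 2.84×10^9 J/m².
ΔT = Q / C = 2.84×10^9 / 2.15×10^8 = 13.2 K.

13.2 K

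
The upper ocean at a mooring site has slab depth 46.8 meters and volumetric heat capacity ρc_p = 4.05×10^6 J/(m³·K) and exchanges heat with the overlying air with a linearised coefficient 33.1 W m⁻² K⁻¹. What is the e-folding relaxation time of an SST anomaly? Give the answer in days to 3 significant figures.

66.3 days

Areal heat capacity C = ρc_p × D = 4.05×10^6 × 46.8 = 1.90×10^8 J/(m²·K).
Relaxation time τ = C / λ = 1.90×10^8 / 33.1 = 5.73×10^6 s.
In days: 5.73×10^6 s / (86400 s/day) = 66.3 days.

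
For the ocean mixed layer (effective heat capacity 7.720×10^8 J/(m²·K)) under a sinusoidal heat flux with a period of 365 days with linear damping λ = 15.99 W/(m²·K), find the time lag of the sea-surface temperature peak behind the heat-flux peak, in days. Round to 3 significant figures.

85.2 days

Areal heat capacity C = 7.720×10^8 J/(m²·K) (given).
ω = 2π / 3.15×10^7 s = 1.99×10^-7 s⁻¹.
Phase lag φ = arctan(Cω/λ) = arctan(154/15.99) = 1.47 rad.
Time lag = φ / ω = 1.47 / 1.99×10^-7 = 7.36×10^6 s = 85.2 days.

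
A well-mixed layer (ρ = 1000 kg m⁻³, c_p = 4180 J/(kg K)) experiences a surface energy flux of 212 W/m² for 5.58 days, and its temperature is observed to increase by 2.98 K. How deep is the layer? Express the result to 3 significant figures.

8.21 m

Heat input Q = F Δt = 212 × 4.82×10^5 s = 1.02×10^8 J/m².
Required areal heat capacity C = Q / ΔT = 3.43×10^7 J/(m²·K).
Depth D = C / (ρ c_p) = 3.43×10^7 / (1000 × 4180) = 8.21 m.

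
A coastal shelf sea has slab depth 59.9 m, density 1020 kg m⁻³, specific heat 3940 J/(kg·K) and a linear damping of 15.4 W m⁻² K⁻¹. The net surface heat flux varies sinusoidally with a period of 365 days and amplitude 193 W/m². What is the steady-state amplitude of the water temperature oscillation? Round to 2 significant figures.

3.8 K

Areal heat capacity C = ρ c_p D = 1020 × 3940 × 59.9 = 2.41×10^8 J/(m^2 K).
Angular frequency ω = 2π / T = 2π / 3.15×10^7 s = 1.99×10^-7 s⁻¹.
√((Cω)² + λ²) = √((48.0)² + 15.4²) = 50.4 W/(m²·K).
Amplitude A = F₀ / √((Cω)²+λ²) = 193 / 50.4 = 3.83 K.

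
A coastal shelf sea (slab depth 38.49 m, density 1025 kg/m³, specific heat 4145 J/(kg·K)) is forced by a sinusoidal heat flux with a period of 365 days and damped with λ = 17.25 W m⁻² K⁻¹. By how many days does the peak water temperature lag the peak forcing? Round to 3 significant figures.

63.0 days

Areal heat capacity C = ρ c_p D = 1025 × 4145 × 38.49 = 1.64×10^8 J/(m^2 K).
ω = 2π / 3.15×10^7 s = 1.99×10^-7 s⁻¹.
Phase lag φ = arctan(Cω/λ) = arctan(32.6/17.25) = 1.08 rad.
Time lag = φ / ω = 1.08 / 1.99×10^-7 = 5.44×10^6 s = 63.0 days.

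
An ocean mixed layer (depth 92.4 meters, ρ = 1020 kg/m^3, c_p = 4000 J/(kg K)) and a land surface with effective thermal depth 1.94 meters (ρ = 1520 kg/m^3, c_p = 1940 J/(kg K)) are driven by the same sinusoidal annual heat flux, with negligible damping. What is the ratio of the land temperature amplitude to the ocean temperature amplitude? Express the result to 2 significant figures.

66

C_ocean = 1020 × 4000 × 92.4 = 3.77×10^8 J/(m²·K).
C_land = 1520 × 1940 × 1.94 = 5.72×10^6 J/(m²·K).
Undamped amplitude ∝ 1/C, so A_land/A_ocean = C_ocean/C_land = 65.9.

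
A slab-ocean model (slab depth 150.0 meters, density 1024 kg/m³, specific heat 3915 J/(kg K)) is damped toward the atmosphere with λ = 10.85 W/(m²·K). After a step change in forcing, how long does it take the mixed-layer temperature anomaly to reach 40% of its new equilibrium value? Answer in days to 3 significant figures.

328 days

Areal heat capacity C = ρ c_p D = 1024 × 3915 × 150.0 = 6.01×10^8 J m⁻² K⁻¹.
τ = C / λ = 6.01×10^8 / 10.85 = 5.54×10^7 s.
Fraction reached: 1 − e^(−t/τ) = 0.40 ⇒ t = −τ ln(1 − 0.40) = τ × 0.511.
t = 2.83×10^7 s = 328 days.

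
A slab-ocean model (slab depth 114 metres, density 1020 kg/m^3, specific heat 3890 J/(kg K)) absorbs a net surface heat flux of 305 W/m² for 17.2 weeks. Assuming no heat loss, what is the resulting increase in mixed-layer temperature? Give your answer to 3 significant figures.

7.01 K

Areal heat capacity C = ρ c_p D = 1020 × 3890 × 114 = 4.52×10^8 J/(m^2 K).
Net heat input Q = F Δt = 305 × (17.2 weeks × 6.048×10^5 s/week) = 3.17×10^9 J/m².
ΔT = Q / C = 3.17×10^9 / 4.52×10^8 = 7.01 K.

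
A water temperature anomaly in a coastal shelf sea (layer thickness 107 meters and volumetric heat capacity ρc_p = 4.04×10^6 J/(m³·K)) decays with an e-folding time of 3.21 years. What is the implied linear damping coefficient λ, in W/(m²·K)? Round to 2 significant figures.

Areal heat capacity C = ρc_p × D = 4.04×10^6 × 107 = 4.32×10^8 J m⁻² K⁻¹.
τ = 3.21 years = 1.01×10^8 s.
λ = C / τ = 4.32×10^8 / 1.01×10^8 = 4.27 W/(m²·K).

4.3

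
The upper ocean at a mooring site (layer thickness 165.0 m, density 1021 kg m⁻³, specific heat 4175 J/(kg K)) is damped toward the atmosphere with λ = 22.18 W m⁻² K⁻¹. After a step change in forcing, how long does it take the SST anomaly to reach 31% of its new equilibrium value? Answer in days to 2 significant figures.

140 days

Areal heat capacity C = ρ c_p D = 1021 × 4175 × 165.0 = 7.03×10^8 J/(m²·K).
τ = C / λ = 7.03×10^8 / 22.18 = 3.17×10^7 s.
Fraction reached: 1 − e^(−t/τ) = 0.31 ⇒ t = −τ ln(1 − 0.31) = τ × 0.371.
t = 1.18×10^7 s = 136 days.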